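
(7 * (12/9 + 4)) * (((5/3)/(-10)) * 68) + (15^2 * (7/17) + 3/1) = -50102/153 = -327.46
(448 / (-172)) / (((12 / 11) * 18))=-154 / 1161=-0.13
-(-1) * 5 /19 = 5 /19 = 0.26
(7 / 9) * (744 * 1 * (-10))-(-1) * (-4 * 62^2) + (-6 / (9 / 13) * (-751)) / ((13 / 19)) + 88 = -11562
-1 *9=-9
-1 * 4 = -4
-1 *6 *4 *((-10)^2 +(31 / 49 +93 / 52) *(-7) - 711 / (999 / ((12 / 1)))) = -6021138 / 3367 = -1788.28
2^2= 4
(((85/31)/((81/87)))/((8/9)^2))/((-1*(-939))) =0.00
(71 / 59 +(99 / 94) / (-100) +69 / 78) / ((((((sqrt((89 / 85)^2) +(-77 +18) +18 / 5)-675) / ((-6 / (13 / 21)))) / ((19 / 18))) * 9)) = 33865635587 / 10459134293400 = 0.00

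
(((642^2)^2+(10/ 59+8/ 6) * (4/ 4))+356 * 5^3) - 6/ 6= 30068619709181/ 177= 169879207396.50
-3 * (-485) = 1455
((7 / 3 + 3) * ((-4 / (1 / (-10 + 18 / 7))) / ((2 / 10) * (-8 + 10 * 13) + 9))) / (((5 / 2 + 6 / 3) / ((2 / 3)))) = 66560 / 94689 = 0.70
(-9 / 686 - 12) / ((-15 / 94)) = 129109 / 1715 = 75.28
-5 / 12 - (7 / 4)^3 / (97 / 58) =-33721 / 9312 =-3.62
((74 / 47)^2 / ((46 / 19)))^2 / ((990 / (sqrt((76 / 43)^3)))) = 205677924784 * sqrt(817) / 2362594637403495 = 0.00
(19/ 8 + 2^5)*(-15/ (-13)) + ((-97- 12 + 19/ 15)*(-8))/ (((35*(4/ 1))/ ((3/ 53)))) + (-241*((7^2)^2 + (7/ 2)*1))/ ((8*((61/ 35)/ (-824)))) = 2015091903389183/ 58840600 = 34246623.99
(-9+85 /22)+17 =261 /22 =11.86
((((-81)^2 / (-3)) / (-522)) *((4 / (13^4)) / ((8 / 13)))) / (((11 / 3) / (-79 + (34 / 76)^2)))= -82950723 / 4048069168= -0.02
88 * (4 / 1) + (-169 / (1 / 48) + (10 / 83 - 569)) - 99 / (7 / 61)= -9191.59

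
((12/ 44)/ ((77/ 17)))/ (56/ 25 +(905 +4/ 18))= 11475/ 172939613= 0.00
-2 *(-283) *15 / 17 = 8490 / 17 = 499.41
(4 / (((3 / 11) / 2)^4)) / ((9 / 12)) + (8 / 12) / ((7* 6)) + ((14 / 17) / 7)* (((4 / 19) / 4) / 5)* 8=42372296101 / 2747115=15424.29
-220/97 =-2.27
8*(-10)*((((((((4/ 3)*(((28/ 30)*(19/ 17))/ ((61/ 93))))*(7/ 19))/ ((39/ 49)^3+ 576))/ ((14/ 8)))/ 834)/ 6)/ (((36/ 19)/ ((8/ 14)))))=-8869793408/ 2375694259750107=-0.00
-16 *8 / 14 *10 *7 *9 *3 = -17280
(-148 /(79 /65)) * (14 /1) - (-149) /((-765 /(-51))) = -2008429 /1185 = -1694.88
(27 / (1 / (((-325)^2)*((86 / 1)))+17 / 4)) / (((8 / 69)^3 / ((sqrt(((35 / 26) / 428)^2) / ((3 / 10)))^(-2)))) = 1122439562936744949 / 30267055784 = 37084530.82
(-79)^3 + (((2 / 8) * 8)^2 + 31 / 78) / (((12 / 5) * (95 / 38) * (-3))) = -493039.24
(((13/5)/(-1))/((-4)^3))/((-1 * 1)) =-13/320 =-0.04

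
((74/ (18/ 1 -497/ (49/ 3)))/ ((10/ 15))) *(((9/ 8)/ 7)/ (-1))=333/ 232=1.44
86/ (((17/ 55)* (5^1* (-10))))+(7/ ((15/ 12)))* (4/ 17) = -361/ 85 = -4.25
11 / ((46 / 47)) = 517 / 46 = 11.24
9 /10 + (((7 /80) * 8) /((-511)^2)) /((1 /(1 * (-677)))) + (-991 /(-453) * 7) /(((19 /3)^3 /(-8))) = 16069924453 /38635052827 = 0.42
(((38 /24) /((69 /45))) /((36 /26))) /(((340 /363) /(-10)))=-149435 /18768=-7.96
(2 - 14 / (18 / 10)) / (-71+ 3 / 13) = 0.08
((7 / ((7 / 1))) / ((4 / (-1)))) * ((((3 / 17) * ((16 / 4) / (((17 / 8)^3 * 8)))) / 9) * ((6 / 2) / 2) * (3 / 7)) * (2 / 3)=-64 / 584647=-0.00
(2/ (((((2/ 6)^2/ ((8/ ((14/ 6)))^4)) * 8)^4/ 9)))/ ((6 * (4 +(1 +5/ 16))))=931603678164736454688768/ 2824799098416085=329794667.06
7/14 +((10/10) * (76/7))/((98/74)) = 8.70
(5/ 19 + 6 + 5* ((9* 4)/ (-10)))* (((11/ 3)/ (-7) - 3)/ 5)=16502/ 1995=8.27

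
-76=-76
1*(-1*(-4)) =4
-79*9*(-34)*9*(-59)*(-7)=89854758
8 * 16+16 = 144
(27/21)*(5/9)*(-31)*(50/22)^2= -96875/847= -114.37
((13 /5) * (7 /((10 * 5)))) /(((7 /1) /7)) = 91 /250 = 0.36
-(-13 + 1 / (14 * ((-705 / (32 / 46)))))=1475573 / 113505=13.00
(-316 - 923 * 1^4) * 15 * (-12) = 223020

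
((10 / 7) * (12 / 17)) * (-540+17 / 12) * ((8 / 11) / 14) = -258520 / 9163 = -28.21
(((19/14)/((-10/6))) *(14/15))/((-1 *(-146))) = -0.01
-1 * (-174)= 174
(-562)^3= -177504328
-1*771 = -771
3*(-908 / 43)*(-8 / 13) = 21792 / 559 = 38.98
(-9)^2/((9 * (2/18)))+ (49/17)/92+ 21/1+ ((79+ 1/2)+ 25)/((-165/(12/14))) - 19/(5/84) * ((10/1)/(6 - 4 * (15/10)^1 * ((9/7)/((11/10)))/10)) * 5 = -159324621/54740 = -2910.57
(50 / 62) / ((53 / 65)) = 1625 / 1643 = 0.99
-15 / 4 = -3.75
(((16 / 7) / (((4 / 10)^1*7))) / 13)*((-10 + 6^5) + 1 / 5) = 487.67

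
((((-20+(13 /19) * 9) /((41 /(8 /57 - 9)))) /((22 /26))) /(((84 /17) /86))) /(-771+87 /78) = -16407832285 /205316230581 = -0.08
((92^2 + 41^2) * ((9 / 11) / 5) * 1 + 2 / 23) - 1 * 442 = 308199 / 253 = 1218.18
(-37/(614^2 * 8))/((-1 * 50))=37/150798400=0.00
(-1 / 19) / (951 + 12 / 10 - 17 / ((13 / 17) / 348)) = 65 / 8378373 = 0.00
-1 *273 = -273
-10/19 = -0.53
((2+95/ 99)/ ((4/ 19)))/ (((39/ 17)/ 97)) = 9179983/ 15444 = 594.40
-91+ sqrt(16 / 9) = -269 / 3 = -89.67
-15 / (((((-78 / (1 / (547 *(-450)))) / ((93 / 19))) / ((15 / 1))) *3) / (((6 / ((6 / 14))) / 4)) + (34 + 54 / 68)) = -110670 / 1653990871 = -0.00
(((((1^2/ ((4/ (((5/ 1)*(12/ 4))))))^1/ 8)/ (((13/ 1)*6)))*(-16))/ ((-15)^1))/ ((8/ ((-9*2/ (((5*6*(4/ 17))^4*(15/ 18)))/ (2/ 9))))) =-83521/ 2662400000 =-0.00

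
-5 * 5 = -25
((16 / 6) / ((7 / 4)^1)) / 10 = 16 / 105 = 0.15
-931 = -931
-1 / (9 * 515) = -1 / 4635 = -0.00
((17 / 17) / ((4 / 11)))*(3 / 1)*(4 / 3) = 11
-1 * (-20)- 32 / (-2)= 36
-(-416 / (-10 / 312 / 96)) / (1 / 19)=-118370304 / 5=-23674060.80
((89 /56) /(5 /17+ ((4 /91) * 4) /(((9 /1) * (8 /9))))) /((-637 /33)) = -16643 /63896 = -0.26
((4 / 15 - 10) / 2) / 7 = -73 / 105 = -0.70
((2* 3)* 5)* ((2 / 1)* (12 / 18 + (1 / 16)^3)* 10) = 204875 / 512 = 400.15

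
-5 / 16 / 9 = -5 / 144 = -0.03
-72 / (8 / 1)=-9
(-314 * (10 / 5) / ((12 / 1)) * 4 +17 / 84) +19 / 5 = -86239 / 420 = -205.33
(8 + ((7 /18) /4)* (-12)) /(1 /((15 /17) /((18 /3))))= 1.00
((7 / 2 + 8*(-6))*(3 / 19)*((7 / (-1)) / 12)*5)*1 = 3115 / 152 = 20.49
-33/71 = -0.46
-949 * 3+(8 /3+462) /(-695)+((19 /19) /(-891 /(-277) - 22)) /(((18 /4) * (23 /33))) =-21531079987 /7560905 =-2847.69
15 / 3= 5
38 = 38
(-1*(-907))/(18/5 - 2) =4535/8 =566.88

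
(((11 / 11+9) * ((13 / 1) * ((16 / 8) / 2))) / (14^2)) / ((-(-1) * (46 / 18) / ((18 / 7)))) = 5265 / 7889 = 0.67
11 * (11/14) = 121/14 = 8.64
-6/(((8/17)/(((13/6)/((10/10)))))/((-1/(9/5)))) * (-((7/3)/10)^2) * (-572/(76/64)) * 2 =6194188/7695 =804.96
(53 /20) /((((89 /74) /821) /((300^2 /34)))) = 4788443.16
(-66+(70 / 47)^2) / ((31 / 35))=-4931290 / 68479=-72.01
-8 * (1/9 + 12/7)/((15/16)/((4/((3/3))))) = -11776/189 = -62.31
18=18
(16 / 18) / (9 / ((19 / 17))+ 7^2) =38 / 2439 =0.02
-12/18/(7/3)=-2/7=-0.29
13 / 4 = 3.25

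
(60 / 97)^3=216000 / 912673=0.24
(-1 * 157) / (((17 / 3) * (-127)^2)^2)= -1413 / 75181801249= -0.00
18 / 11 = 1.64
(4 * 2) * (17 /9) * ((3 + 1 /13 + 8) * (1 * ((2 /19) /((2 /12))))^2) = 313344 /4693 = 66.77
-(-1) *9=9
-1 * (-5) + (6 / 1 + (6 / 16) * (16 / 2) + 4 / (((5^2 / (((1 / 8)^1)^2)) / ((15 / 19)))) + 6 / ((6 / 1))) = 22803 / 1520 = 15.00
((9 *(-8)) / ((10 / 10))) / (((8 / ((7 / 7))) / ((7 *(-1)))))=63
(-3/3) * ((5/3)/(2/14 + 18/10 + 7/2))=-350/1143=-0.31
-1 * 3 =-3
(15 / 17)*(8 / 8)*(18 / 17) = 270 / 289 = 0.93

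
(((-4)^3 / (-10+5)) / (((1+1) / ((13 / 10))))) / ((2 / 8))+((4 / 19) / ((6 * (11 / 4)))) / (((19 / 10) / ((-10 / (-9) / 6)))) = 267623632 / 8041275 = 33.28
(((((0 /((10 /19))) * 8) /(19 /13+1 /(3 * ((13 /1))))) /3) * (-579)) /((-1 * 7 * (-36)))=0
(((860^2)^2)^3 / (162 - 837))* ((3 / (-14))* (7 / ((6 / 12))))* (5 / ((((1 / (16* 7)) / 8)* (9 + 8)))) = 29330496876009282318578483200000000000 / 153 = 191702593960844982474369200000000000.00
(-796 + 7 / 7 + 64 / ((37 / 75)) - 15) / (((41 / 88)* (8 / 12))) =-3322440 / 1517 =-2190.14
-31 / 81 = -0.38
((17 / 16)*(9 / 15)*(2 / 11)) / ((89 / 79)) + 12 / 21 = 184843 / 274120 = 0.67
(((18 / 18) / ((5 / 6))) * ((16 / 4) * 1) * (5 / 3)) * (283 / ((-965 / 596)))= -1349344 / 965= -1398.28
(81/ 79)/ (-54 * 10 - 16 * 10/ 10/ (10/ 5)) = -81/ 43292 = -0.00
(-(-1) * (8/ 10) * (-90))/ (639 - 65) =-36/ 287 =-0.13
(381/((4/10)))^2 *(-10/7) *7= -18145125/2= -9072562.50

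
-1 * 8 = -8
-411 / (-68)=411 / 68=6.04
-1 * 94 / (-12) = 47 / 6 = 7.83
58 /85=0.68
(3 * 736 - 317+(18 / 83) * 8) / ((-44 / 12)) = -516.20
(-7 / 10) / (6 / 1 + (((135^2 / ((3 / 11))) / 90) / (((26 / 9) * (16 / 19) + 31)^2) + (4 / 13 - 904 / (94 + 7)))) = 0.35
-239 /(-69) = 239 /69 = 3.46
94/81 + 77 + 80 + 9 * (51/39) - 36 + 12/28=990355/7371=134.36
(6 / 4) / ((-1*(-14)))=3 / 28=0.11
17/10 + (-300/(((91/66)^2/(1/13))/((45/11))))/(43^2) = 3330396749/1990503970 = 1.67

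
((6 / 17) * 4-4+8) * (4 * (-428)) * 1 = -157504 / 17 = -9264.94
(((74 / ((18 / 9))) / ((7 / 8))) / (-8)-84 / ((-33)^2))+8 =6701 / 2541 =2.64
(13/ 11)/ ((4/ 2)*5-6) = 13/ 44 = 0.30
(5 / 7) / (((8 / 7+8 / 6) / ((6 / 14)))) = 45 / 364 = 0.12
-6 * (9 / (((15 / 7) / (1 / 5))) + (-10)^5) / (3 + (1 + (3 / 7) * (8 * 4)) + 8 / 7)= 17499853 / 550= 31817.91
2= 2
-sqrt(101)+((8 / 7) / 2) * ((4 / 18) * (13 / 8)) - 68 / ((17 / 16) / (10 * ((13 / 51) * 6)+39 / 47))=-51933869 / 50337 - sqrt(101)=-1041.77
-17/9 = -1.89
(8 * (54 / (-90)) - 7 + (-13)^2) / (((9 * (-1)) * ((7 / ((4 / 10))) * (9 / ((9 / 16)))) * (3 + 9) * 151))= -131 / 3805200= -0.00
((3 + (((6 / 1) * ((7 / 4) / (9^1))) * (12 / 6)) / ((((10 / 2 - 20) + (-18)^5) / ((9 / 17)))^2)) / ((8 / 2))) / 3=28663372530944 / 114653490123769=0.25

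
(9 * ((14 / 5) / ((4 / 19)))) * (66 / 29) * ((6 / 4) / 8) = 118503 / 2320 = 51.08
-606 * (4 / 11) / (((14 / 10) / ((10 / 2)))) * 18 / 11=-1090800 / 847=-1287.84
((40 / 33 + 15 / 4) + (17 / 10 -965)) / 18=-632503 / 11880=-53.24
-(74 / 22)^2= -1369 / 121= -11.31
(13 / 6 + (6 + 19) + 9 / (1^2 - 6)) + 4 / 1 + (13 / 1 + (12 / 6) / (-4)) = 628 / 15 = 41.87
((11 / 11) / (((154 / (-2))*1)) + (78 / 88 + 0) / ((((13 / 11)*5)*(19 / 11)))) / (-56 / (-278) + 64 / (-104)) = -3904927 / 21886480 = -0.18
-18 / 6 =-3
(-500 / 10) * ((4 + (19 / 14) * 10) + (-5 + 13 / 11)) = -52950 / 77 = -687.66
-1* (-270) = 270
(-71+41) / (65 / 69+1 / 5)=-26.27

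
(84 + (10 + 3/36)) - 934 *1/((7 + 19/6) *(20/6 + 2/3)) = 52057/732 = 71.12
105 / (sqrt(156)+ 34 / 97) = 8.18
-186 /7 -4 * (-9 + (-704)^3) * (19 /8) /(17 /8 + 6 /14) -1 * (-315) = 1299354806969 /1001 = 1298056750.22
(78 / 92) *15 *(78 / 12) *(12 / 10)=4563 / 46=99.20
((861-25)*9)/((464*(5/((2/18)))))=209/580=0.36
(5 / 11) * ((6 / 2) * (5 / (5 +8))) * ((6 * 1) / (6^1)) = 75 / 143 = 0.52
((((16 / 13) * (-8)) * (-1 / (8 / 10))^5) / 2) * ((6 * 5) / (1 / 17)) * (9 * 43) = 308390625 / 104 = 2965294.47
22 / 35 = 0.63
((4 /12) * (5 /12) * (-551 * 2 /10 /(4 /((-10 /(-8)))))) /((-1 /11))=30305 /576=52.61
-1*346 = -346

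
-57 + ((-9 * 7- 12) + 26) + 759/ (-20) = -2879/ 20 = -143.95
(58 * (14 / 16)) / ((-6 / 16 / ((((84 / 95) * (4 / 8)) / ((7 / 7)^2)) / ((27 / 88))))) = -500192 / 2565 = -195.01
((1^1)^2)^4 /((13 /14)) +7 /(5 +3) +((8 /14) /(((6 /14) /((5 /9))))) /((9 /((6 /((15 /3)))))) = 17275 /8424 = 2.05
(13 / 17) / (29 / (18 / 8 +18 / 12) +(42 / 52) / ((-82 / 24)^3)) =0.10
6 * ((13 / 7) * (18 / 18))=78 / 7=11.14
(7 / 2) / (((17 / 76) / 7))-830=-12248 / 17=-720.47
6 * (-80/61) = -480/61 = -7.87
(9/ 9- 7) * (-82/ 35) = 492/ 35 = 14.06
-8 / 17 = -0.47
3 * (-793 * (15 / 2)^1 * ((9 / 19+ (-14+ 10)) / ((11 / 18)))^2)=-25950774330 / 43681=-594097.53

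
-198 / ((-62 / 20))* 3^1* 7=41580 / 31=1341.29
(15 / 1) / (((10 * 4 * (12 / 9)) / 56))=15.75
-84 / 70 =-6 / 5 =-1.20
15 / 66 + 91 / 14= 74 / 11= 6.73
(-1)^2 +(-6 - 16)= -21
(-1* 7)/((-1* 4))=7/4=1.75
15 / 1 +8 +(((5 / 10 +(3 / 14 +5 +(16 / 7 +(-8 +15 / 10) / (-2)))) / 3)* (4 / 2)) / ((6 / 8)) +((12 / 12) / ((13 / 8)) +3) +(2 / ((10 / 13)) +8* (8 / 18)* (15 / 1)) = 92.55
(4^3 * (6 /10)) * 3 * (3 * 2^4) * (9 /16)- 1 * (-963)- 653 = 17102 /5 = 3420.40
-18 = -18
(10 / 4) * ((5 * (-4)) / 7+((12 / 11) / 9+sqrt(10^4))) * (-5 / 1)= -280850 / 231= -1215.80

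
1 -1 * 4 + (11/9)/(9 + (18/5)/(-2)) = -2.83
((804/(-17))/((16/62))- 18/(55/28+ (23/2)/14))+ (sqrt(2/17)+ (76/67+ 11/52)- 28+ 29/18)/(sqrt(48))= -83859/442- sqrt(3)*(13349233- 31356*sqrt(34))/6396624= -193.29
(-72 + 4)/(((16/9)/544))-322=-21130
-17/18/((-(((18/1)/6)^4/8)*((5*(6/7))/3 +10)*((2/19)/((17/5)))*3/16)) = 76874/54675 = 1.41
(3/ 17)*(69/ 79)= 207/ 1343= 0.15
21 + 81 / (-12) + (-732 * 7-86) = -20783 / 4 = -5195.75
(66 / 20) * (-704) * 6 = -69696 / 5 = -13939.20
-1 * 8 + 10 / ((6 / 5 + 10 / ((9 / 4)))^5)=-4227988643471 / 528613910512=-8.00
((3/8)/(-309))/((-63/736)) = 92/6489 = 0.01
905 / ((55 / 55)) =905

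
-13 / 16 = -0.81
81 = 81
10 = 10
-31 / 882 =-0.04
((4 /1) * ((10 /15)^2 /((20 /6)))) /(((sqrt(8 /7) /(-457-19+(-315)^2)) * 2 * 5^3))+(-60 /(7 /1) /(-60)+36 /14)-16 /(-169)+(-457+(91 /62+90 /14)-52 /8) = -16605341 /36673+98749 * sqrt(14) /1875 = -255.74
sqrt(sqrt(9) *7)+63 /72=7 /8+sqrt(21)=5.46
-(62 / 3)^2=-3844 / 9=-427.11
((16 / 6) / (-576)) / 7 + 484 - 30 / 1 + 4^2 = 710639 / 1512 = 470.00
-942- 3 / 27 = -8479 / 9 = -942.11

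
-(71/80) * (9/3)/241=-213/19280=-0.01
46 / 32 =23 / 16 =1.44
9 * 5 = 45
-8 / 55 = -0.15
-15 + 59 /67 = -946 /67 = -14.12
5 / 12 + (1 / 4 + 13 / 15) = 23 / 15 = 1.53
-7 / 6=-1.17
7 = 7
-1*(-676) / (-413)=-676 / 413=-1.64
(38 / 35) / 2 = 19 / 35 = 0.54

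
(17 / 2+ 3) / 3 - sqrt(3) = 23 / 6 - sqrt(3) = 2.10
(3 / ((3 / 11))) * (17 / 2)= 93.50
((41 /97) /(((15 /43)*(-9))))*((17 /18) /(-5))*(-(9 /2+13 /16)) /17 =-29971 /3771360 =-0.01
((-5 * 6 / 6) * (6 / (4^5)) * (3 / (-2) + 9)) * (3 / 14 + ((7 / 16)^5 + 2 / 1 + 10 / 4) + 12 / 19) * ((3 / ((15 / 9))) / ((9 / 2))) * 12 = -100949337045 / 17850957824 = -5.66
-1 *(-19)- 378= -359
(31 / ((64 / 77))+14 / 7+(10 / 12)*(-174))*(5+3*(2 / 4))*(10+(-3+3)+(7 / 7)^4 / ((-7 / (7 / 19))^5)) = -6870.70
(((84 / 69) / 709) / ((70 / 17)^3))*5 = 4913 / 39952150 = 0.00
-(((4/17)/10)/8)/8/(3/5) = -1/1632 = -0.00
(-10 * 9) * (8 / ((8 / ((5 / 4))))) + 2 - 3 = -227 / 2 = -113.50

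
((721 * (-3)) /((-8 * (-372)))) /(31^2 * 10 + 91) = -721 /9623392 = -0.00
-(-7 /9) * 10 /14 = 5 /9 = 0.56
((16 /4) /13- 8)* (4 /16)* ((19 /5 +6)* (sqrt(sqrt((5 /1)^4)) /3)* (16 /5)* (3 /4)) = -75.38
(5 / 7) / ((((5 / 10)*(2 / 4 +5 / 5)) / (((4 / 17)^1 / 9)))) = 80 / 3213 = 0.02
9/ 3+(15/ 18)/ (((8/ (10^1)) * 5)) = 77/ 24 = 3.21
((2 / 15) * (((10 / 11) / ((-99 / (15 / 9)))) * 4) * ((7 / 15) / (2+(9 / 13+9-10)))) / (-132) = 182 / 10673289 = 0.00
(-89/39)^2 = 7921/1521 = 5.21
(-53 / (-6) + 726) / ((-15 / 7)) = -30863 / 90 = -342.92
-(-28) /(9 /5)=140 /9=15.56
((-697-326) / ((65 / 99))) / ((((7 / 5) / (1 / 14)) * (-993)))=33759 / 421694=0.08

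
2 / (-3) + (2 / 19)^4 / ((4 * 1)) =-260630 / 390963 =-0.67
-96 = -96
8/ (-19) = -8/ 19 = -0.42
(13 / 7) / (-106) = -13 / 742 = -0.02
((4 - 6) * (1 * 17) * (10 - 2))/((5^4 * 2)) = -136/625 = -0.22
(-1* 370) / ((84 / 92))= -8510 / 21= -405.24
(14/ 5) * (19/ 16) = 133/ 40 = 3.32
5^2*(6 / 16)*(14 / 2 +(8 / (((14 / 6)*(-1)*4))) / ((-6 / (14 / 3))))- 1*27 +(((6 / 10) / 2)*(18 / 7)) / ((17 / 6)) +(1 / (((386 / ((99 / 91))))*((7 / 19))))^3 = 14261678218971197747 / 315892376718215570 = 45.15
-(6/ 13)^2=-36/ 169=-0.21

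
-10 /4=-5 /2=-2.50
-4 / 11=-0.36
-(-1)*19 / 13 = 1.46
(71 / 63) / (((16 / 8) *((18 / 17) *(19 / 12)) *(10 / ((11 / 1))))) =13277 / 35910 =0.37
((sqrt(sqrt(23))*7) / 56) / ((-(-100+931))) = -23^(1 / 4) / 6648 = -0.00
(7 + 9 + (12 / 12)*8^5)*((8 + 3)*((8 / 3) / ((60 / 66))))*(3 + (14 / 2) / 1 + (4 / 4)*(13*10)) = 148096256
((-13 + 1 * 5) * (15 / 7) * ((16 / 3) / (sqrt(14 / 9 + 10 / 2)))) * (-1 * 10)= 19200 * sqrt(59) / 413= 357.09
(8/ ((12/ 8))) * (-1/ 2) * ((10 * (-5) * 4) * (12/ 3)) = 6400/ 3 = 2133.33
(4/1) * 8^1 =32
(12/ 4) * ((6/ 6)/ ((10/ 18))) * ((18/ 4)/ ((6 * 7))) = 81/ 140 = 0.58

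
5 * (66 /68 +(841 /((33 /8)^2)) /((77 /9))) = 33.74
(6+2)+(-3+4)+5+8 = 22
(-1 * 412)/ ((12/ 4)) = -412/ 3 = -137.33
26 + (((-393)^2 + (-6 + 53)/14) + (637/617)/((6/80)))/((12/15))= 20016870571/103656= 193108.65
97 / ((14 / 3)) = 291 / 14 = 20.79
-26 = -26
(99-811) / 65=-712 / 65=-10.95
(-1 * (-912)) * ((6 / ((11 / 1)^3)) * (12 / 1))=49.33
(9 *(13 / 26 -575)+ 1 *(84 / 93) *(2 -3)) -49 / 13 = -4171189 / 806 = -5175.17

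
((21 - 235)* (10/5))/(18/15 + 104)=-1070/263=-4.07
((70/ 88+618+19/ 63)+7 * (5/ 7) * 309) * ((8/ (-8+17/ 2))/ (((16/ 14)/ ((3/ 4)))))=5998877/ 264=22723.02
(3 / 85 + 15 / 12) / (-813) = -437 / 276420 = -0.00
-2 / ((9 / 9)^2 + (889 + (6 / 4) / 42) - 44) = -56 / 23689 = -0.00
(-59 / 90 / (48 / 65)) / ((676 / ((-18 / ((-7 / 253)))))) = -14927 / 17472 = -0.85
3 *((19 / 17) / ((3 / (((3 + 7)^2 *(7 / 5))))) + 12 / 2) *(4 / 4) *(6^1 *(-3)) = -53388 / 17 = -3140.47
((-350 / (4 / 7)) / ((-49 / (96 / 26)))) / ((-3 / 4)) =-800 / 13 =-61.54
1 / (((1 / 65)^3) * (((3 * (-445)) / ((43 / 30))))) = -472355 / 1602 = -294.85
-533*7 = -3731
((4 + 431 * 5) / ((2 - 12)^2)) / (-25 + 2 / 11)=-23749 / 27300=-0.87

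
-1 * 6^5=-7776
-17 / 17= -1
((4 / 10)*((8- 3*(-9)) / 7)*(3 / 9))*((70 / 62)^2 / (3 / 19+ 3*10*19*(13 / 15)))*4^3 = 2979200 / 27068487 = 0.11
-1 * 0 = 0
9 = 9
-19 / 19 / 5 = -1 / 5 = -0.20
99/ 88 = 9/ 8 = 1.12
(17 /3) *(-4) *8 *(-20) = 10880 /3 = 3626.67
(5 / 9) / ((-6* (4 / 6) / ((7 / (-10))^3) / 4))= 343 / 1800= 0.19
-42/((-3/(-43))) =-602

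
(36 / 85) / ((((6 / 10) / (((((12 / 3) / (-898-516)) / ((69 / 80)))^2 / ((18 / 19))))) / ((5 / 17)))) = 4864000 / 2063270204163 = 0.00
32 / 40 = 4 / 5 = 0.80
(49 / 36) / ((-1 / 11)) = -539 / 36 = -14.97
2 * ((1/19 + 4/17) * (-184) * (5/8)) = -21390/323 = -66.22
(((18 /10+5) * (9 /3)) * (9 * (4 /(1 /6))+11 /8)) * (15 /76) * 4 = 266067 /76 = 3500.88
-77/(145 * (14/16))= -88/145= -0.61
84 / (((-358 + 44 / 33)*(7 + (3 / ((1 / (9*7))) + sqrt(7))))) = -1176 / 978515 + 6*sqrt(7) / 978515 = -0.00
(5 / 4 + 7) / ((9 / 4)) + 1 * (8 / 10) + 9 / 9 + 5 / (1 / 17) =1357 / 15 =90.47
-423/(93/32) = -4512/31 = -145.55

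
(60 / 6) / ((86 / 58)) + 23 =1279 / 43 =29.74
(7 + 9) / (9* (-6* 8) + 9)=-16 / 423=-0.04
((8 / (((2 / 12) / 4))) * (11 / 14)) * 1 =1056 / 7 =150.86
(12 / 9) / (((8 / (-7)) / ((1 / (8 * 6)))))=-7 / 288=-0.02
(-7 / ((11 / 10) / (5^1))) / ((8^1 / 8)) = -350 / 11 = -31.82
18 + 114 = 132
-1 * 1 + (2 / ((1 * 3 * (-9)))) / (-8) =-107 / 108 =-0.99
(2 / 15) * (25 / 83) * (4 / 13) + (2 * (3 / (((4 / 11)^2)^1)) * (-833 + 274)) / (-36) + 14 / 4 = 708.09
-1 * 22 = -22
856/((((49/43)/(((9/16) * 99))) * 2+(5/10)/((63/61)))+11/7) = 65591856/160645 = 408.30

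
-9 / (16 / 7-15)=63 / 89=0.71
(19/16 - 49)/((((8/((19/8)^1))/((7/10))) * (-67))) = 20349/137216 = 0.15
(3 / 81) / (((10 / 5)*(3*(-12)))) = -1 / 1944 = -0.00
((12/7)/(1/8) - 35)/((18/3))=-149/42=-3.55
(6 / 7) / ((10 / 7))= 3 / 5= 0.60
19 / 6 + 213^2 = 272233 / 6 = 45372.17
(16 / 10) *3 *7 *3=504 / 5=100.80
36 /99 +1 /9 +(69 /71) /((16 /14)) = 74513 /56232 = 1.33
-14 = -14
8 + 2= 10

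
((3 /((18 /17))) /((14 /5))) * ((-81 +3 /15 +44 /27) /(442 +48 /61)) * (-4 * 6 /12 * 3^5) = 87.93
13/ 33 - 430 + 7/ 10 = -141539/ 330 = -428.91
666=666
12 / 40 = 3 / 10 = 0.30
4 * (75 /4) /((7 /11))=825 /7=117.86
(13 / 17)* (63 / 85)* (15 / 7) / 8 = 351 / 2312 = 0.15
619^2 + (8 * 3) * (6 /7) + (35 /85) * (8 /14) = 45598635 /119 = 383181.81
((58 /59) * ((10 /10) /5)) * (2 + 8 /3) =812 /885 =0.92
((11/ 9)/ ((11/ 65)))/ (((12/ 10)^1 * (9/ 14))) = 2275/ 243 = 9.36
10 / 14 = 5 / 7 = 0.71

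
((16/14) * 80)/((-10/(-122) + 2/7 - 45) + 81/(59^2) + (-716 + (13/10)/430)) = -584362432000/4861386109869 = -0.12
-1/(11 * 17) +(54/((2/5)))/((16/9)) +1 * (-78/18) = 71.60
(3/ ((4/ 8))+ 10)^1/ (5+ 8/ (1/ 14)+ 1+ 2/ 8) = 64/ 473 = 0.14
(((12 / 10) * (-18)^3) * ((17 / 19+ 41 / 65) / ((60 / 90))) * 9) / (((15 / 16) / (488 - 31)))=-2169193830912 / 30875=-70257290.07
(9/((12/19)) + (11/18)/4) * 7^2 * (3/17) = 2989/24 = 124.54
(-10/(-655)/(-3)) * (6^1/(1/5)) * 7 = -1.07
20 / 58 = 0.34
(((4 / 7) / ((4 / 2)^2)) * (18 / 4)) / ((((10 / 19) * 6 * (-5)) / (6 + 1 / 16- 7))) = 171 / 4480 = 0.04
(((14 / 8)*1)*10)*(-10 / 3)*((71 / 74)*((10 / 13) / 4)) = -62125 / 5772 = -10.76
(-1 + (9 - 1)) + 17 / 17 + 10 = 18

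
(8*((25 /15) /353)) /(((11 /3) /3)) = 120 /3883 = 0.03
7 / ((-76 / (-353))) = 2471 / 76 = 32.51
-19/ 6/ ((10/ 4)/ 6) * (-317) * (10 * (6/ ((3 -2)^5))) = 144552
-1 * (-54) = 54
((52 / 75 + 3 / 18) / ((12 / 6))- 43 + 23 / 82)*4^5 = -44387072 / 1025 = -43304.46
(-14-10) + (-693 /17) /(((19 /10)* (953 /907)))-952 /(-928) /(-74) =-44.43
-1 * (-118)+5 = 123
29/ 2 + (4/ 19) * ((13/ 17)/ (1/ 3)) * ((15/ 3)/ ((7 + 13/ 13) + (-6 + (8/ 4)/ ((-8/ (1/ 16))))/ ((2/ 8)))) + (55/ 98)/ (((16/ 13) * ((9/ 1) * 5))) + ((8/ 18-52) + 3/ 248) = -1350324431033/ 36314988192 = -37.18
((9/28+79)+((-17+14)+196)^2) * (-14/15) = -1045193/30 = -34839.77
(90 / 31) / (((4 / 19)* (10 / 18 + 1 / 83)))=638685 / 26288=24.30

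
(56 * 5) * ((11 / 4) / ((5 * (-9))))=-154 / 9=-17.11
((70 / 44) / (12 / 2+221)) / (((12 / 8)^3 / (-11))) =-0.02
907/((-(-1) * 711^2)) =0.00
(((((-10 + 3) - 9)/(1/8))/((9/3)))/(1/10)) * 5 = -6400/3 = -2133.33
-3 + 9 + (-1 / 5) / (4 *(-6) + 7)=511 / 85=6.01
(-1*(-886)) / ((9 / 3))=886 / 3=295.33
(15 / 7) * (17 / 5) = 51 / 7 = 7.29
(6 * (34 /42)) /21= 34 /147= 0.23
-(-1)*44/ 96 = 11/ 24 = 0.46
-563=-563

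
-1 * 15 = -15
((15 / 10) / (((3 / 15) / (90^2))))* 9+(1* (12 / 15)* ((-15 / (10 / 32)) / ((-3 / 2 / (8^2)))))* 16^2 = 4830902 / 5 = 966180.40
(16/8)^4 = 16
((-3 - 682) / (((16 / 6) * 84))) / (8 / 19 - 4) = 13015 / 15232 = 0.85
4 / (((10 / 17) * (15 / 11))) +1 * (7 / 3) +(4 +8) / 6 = 233 / 25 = 9.32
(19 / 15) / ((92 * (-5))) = -19 / 6900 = -0.00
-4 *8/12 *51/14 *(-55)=3740/7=534.29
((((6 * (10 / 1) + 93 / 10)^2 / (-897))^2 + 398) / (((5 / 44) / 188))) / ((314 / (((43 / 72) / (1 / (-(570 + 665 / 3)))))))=-1062859.72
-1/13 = -0.08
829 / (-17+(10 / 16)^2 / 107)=-48.78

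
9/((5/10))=18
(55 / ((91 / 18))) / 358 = 495 / 16289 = 0.03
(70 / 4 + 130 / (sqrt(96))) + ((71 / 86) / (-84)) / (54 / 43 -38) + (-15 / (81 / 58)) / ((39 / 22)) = 1065987721 / 93169440 + 65 * sqrt(6) / 12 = 24.71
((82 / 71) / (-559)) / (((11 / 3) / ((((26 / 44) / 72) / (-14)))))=41 / 124122768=0.00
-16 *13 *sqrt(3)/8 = -26 *sqrt(3) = -45.03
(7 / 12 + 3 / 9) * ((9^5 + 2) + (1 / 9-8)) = 1461317 / 27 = 54122.85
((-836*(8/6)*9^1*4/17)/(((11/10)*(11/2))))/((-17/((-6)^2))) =2626560/3179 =826.22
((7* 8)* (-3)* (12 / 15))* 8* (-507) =2725632 / 5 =545126.40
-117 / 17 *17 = -117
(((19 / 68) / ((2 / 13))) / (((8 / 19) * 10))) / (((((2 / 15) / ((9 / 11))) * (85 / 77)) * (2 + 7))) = 98553 / 369920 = 0.27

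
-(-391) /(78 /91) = 2737 /6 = 456.17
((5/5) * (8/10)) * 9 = 36/5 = 7.20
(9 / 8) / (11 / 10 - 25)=-45 / 956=-0.05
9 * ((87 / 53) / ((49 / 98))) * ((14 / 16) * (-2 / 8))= -5481 / 848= -6.46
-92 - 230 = -322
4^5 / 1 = 1024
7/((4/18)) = 63/2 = 31.50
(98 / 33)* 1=98 / 33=2.97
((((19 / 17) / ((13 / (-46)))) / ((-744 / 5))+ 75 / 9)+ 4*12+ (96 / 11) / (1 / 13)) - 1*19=45462113 / 301444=150.81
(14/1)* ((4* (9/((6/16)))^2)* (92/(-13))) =-2967552/13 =-228273.23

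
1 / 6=0.17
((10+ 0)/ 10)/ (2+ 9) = 1/ 11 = 0.09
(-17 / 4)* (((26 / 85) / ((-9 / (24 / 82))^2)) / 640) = -13 / 6051600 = -0.00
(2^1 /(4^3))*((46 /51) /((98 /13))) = 299 /79968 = 0.00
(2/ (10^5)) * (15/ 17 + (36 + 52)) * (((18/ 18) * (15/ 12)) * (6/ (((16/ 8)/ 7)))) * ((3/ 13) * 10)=95193/ 884000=0.11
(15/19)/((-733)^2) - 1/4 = -10208431/40833964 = -0.25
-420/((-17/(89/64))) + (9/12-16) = 5197/272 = 19.11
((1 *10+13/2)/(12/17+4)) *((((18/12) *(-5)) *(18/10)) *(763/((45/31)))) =-39807999/1600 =-24880.00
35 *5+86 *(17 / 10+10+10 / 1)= 10206 / 5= 2041.20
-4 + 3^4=77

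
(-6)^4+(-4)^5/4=1040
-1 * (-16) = 16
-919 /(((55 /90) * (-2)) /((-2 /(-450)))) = 919 /275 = 3.34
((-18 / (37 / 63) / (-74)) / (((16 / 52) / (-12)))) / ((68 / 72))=-398034 / 23273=-17.10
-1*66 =-66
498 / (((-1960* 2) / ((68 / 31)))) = -4233 / 15190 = -0.28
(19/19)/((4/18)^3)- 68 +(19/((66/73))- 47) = -755/264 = -2.86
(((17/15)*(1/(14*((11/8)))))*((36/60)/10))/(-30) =-17/144375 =-0.00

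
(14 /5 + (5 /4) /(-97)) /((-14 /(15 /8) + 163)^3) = 3649725 /4926924894356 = 0.00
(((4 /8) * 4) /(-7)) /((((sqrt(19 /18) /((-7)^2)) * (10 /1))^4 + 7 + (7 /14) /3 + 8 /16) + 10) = -0.02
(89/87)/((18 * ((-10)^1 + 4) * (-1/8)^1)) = 178/2349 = 0.08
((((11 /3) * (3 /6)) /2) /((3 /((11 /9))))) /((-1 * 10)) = -0.04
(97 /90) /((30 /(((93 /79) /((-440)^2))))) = 3007 /13764960000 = 0.00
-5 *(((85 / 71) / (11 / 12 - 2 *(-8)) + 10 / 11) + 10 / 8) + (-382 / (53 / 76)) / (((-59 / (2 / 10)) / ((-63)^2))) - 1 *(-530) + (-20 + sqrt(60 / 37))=2 *sqrt(555) / 37 + 78020620251451 / 9915279220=7870.00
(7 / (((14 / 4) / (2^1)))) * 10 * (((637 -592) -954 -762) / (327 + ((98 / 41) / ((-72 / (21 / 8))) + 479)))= -263082240 / 3172073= -82.94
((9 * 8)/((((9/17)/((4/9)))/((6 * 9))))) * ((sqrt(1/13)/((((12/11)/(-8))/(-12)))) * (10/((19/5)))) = 14361600 * sqrt(13)/247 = 209641.64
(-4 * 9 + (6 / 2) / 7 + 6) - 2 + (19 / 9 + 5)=-1541 / 63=-24.46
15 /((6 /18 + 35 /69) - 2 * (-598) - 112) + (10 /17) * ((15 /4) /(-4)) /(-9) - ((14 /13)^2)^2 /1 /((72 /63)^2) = -0.95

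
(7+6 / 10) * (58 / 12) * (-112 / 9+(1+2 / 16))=-89813 / 216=-415.80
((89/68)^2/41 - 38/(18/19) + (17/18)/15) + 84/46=-22475139623/588658320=-38.18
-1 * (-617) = 617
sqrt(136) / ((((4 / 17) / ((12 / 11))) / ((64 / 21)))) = 2176 * sqrt(34) / 77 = 164.78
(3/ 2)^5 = 243/ 32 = 7.59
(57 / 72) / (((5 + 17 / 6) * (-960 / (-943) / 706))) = 6324701 / 90240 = 70.09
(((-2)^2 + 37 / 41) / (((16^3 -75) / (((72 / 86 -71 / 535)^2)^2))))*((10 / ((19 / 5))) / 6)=243294185724234193 / 1846999898414254181525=0.00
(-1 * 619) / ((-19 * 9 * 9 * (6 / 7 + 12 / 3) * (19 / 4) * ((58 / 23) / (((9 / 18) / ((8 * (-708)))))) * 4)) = -99659 / 653209318656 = -0.00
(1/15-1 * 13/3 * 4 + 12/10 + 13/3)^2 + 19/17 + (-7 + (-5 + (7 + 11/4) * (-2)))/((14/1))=2089043/15300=136.54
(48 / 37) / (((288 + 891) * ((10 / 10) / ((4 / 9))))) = 64 / 130869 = 0.00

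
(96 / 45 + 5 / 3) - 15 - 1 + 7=-26 / 5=-5.20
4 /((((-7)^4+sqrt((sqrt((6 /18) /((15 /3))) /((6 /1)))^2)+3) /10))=51926400 /3120776639- 240* sqrt(15) /3120776639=0.02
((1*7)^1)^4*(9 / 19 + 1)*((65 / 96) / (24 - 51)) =-1092455 / 12312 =-88.73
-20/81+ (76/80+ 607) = 984479/1620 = 607.70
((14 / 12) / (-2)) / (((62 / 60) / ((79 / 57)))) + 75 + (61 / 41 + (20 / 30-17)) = 8602657 / 144894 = 59.37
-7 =-7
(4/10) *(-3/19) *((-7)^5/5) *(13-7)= 605052/475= 1273.79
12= 12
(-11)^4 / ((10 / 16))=117128 / 5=23425.60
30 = 30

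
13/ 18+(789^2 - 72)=11204095/ 18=622449.72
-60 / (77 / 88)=-480 / 7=-68.57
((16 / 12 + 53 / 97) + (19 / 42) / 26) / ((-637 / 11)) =-2210461 / 67473588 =-0.03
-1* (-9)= 9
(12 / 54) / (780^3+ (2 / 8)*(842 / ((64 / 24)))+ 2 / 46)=736 / 1571716485585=0.00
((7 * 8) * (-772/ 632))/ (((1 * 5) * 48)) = -1351/ 4740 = -0.29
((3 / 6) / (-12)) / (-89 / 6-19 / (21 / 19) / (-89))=623 / 218900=0.00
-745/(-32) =745/32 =23.28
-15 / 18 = -5 / 6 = -0.83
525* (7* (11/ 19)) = 40425/ 19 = 2127.63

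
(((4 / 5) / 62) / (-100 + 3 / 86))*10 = -344 / 266507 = -0.00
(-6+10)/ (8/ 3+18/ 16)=96/ 91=1.05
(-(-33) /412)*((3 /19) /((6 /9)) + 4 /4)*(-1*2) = -1551 /7828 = -0.20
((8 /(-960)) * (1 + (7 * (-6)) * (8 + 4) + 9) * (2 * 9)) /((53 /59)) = 43719 /530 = 82.49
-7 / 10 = -0.70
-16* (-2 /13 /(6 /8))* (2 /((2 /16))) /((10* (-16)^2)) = 0.02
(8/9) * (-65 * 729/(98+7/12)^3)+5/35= 12594637/127353499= 0.10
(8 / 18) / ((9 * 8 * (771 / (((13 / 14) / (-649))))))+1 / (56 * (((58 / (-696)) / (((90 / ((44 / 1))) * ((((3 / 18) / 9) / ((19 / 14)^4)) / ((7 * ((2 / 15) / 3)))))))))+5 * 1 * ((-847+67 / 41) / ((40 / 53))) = -33960303767119265363 / 6063737405587092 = -5600.56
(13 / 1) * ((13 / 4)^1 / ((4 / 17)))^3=140320193 / 4096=34257.86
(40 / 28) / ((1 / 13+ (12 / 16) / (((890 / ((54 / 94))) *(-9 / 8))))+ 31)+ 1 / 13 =94493151 / 768908413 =0.12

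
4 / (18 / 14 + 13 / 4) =112 / 127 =0.88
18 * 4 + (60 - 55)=77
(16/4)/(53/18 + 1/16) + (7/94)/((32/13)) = 1772011/1302464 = 1.36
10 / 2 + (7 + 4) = 16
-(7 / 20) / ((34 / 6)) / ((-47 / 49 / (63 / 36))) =7203 / 63920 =0.11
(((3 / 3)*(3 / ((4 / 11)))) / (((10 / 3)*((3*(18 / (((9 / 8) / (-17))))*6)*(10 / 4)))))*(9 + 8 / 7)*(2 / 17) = -781 / 3236800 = -0.00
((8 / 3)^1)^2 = 64 / 9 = 7.11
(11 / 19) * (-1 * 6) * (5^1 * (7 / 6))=-385 / 19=-20.26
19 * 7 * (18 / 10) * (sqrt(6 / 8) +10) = 2601.33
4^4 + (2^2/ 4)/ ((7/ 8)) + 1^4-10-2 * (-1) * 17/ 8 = 7067/ 28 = 252.39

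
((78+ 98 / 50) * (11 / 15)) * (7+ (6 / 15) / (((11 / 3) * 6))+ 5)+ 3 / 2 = 2648303 / 3750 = 706.21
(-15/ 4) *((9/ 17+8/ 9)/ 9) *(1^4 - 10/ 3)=7595/ 5508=1.38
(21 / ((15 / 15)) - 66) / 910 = -9 / 182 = -0.05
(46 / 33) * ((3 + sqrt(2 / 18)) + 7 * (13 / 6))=851 / 33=25.79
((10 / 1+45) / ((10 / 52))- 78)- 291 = -83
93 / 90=31 / 30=1.03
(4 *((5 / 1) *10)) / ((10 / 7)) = 140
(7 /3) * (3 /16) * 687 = 4809 /16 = 300.56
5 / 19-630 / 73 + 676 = 926007 / 1387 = 667.63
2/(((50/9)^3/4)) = 729/15625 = 0.05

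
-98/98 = -1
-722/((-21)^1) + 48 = 1730/21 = 82.38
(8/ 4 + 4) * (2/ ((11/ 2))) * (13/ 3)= 104/ 11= 9.45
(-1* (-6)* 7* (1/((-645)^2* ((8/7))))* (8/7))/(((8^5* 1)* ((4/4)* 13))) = 7/29536665600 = 0.00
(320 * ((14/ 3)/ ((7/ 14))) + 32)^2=82011136/ 9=9112348.44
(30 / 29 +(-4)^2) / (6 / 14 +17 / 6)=20748 / 3973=5.22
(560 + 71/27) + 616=31823/27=1178.63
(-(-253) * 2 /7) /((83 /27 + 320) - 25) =6831 /28168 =0.24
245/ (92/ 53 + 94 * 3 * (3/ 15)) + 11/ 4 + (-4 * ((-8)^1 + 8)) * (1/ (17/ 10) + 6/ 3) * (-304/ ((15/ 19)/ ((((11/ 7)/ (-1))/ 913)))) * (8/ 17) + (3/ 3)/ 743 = 159465981/ 22893316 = 6.97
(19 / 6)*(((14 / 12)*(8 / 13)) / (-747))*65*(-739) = 982870 / 6723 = 146.20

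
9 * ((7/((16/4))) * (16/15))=84/5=16.80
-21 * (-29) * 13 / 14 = 1131 / 2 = 565.50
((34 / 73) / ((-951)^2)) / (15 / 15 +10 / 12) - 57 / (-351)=1533163325 / 9441042039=0.16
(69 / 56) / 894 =23 / 16688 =0.00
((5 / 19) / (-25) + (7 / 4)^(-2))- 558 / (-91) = 390193 / 60515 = 6.45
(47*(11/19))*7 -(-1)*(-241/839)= 3031762/15941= 190.19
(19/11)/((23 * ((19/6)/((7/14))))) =3/253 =0.01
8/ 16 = 1/ 2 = 0.50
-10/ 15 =-2/ 3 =-0.67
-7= -7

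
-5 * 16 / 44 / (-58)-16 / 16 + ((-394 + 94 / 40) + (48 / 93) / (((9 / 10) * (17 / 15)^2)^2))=-392.23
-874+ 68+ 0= -806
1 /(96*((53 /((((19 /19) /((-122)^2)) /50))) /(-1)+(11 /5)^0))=-1 /3786489504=-0.00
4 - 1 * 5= -1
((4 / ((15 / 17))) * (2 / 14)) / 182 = 34 / 9555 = 0.00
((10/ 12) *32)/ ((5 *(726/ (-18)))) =-16/ 121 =-0.13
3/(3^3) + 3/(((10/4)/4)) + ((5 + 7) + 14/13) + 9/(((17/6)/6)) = 368431/9945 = 37.05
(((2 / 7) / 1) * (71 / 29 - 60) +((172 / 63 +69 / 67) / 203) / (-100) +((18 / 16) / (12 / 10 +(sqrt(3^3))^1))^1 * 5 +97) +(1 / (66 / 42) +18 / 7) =375 * sqrt(3) / 568 +2793957541987 / 33460500150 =84.64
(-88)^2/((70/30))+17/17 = 23239/7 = 3319.86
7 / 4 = 1.75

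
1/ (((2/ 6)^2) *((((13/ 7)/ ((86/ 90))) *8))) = 301/ 520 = 0.58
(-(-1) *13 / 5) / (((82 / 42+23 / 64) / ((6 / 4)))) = 2016 / 1195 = 1.69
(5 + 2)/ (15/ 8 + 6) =8/ 9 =0.89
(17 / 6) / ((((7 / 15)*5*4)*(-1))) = -17 / 56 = -0.30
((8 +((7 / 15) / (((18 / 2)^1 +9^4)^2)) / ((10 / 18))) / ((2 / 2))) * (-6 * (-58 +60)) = -2877660007 / 29975625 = -96.00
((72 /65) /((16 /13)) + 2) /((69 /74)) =3.11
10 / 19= 0.53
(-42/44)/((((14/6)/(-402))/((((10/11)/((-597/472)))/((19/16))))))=-45538560/457501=-99.54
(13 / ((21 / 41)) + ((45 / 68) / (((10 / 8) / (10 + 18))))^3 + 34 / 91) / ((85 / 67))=295025420629 / 114006165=2587.80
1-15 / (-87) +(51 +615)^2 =12863158 / 29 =443557.17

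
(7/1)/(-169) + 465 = 78578/169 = 464.96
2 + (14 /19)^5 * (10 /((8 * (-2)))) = 4616058 /2476099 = 1.86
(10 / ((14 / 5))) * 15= 375 / 7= 53.57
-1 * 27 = -27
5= 5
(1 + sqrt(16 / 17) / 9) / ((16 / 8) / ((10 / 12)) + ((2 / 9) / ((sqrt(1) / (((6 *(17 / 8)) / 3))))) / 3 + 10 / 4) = 15 *sqrt(17) / 2992 + 135 / 704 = 0.21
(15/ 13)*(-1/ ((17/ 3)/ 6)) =-270/ 221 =-1.22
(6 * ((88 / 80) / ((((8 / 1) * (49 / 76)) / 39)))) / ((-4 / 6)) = -73359 / 980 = -74.86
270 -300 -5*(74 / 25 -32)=576 / 5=115.20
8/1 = 8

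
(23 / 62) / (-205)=-23 / 12710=-0.00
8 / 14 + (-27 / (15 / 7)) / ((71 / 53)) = -21953 / 2485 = -8.83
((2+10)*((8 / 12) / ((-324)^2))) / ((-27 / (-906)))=151 / 59049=0.00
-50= -50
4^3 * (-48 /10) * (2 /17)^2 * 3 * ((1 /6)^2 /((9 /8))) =-4096 /13005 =-0.31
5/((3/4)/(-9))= -60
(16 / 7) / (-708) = -4 / 1239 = -0.00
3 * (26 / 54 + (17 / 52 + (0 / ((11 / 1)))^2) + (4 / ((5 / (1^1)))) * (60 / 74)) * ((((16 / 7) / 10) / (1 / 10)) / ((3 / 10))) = 432520 / 12987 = 33.30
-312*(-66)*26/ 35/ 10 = 267696/ 175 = 1529.69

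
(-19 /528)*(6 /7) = -19 /616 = -0.03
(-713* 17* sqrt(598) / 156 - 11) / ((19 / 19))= -12121* sqrt(598) / 156 - 11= -1911.05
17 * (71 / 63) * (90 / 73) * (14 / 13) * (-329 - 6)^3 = -907552352500 / 949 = -956324923.60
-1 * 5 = -5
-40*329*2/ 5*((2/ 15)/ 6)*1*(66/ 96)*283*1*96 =-32773664/ 15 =-2184910.93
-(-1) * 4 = 4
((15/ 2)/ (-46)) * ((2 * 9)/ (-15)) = 9/ 46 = 0.20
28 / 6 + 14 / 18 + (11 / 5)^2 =2314 / 225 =10.28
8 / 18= 4 / 9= 0.44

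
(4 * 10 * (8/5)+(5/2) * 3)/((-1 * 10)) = -143/20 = -7.15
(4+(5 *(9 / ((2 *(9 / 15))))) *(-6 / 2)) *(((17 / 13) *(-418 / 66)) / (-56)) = -16.05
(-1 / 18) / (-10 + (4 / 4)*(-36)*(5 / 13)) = 0.00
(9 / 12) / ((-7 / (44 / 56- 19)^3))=49744125 / 76832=647.44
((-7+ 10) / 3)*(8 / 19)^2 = 64 / 361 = 0.18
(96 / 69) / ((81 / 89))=2848 / 1863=1.53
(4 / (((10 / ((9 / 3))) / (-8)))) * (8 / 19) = -4.04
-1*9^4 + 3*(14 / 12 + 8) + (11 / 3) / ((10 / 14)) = -195851 / 30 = -6528.37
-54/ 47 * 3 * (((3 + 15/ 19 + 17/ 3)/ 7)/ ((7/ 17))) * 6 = -60588/ 893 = -67.85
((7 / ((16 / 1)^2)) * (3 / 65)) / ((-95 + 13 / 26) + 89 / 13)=-21 / 1458560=-0.00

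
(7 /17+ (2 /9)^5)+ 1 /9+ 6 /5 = 8650118 /5019165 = 1.72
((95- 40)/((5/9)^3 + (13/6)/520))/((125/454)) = 58250016/51215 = 1137.36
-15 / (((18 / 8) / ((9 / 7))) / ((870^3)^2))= -26017572060540000000 / 7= -3716796008648571428.57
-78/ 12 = -13/ 2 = -6.50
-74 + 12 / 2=-68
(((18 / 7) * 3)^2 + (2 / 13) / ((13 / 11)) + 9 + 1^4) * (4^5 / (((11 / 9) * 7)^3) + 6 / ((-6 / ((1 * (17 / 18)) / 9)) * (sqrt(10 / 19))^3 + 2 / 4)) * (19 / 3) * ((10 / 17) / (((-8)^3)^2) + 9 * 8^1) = 608663438962872013156709731 / 11767163387625609306112 - 10145157015897212535 * sqrt(190) / 16014648420080128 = 42993.50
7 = 7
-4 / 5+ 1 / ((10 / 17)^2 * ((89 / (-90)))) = -3313 / 890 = -3.72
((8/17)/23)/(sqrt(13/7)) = 8 * sqrt(91)/5083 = 0.02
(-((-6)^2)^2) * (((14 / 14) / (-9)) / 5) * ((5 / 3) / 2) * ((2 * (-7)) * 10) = -3360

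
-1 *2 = -2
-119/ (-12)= 119/ 12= 9.92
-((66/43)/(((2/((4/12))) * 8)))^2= -121/118336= -0.00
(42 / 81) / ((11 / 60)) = 280 / 99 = 2.83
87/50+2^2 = 287/50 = 5.74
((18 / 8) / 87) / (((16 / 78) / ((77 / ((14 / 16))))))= 1287 / 116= 11.09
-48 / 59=-0.81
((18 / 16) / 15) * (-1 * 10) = -3 / 4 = -0.75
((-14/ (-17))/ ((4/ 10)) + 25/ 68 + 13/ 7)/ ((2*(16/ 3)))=6117/ 15232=0.40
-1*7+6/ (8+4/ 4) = -19/ 3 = -6.33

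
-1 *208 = -208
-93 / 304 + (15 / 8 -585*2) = -355203 / 304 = -1168.43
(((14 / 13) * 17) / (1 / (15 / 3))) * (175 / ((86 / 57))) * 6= 35610750 / 559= 63704.38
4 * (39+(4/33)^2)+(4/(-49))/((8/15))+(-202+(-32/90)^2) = -1103801227/24012450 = -45.97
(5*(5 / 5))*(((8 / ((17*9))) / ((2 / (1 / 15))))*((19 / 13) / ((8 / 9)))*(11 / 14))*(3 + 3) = 209 / 3094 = 0.07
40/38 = 20/19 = 1.05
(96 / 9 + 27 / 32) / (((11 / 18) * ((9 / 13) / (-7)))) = -100555 / 528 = -190.45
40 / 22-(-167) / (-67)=-497 / 737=-0.67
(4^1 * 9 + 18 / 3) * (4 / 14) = 12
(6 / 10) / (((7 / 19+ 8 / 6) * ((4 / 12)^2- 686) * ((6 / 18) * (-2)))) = 4617 / 5987810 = 0.00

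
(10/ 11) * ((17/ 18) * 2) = 170/ 99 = 1.72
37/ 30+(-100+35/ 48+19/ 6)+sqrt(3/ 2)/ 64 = -22769/ 240+sqrt(6)/ 128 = -94.85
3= 3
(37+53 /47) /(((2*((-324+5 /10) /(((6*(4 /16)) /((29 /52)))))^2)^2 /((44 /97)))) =11674252541952 /565039366686261309599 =0.00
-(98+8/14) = -690/7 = -98.57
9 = 9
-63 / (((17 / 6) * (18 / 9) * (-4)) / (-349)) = -65961 / 68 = -970.01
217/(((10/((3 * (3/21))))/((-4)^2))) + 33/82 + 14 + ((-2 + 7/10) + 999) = 47597/41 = 1160.90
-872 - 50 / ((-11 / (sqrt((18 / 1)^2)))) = -8692 / 11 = -790.18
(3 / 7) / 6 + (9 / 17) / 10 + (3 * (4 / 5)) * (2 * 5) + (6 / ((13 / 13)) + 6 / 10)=18281 / 595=30.72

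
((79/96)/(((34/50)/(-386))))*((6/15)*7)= -533645/408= -1307.95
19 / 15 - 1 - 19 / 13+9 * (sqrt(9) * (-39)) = -205568 / 195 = -1054.19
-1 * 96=-96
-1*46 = -46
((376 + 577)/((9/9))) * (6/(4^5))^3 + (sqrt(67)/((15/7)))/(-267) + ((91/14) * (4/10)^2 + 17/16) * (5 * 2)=14109767311/671088640 - 7 * sqrt(67)/4005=21.01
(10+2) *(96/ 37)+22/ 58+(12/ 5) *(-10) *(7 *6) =-1047769/ 1073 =-976.49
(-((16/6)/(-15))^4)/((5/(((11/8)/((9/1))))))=-5632/184528125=-0.00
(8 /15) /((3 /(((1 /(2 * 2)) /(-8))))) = -1 /180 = -0.01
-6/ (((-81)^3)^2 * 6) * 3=-0.00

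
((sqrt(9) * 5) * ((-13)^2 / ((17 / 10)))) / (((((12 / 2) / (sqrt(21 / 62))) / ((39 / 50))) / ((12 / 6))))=6591 * sqrt(1302) / 1054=225.64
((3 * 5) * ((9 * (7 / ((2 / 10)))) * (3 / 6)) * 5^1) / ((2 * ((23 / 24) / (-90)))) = -12757500 / 23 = -554673.91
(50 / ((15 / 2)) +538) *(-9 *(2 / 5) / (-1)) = 9804 / 5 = 1960.80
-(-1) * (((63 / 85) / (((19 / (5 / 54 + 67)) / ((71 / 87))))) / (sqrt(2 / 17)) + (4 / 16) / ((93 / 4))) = 1 / 93 + 1800631 * sqrt(34) / 1686060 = 6.24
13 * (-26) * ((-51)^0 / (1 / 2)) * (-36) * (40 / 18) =54080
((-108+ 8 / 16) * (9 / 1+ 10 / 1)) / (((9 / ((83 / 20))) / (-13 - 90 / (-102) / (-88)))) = 1319805493 / 107712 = 12253.10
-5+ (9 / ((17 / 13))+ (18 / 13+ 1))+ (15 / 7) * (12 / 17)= 8941 / 1547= 5.78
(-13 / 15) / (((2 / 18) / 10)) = -78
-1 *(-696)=696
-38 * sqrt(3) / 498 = -19 * sqrt(3) / 249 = -0.13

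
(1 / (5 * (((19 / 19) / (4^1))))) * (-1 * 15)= -12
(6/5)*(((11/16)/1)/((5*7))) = 33/1400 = 0.02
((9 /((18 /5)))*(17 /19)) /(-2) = -85 /76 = -1.12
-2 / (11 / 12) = -24 / 11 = -2.18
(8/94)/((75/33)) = 44/1175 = 0.04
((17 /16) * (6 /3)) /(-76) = -17 /608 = -0.03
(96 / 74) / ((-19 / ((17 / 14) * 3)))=-1224 / 4921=-0.25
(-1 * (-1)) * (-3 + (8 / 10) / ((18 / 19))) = -97 / 45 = -2.16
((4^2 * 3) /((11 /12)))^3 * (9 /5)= 1719926784 /6655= 258441.29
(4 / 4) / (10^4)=1 / 10000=0.00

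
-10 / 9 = -1.11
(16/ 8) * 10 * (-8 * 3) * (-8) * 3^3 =103680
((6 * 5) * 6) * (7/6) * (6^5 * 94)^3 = 82010906298105200640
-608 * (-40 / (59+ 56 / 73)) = 1775360 / 4363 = 406.91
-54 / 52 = -27 / 26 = -1.04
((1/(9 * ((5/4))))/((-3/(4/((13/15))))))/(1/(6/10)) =-16/195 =-0.08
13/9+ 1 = 22/9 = 2.44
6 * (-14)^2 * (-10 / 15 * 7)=-5488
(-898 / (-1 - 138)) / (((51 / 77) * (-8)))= -34573 / 28356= -1.22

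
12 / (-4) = -3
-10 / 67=-0.15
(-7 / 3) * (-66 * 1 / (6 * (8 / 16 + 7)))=154 / 45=3.42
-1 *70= -70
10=10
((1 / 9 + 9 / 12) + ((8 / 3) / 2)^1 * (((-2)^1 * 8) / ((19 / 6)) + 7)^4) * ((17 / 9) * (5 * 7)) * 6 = 55929809005 / 7037334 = 7947.58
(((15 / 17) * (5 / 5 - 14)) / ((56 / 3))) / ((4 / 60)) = -8775 / 952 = -9.22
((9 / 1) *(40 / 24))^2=225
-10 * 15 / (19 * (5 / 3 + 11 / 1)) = -0.62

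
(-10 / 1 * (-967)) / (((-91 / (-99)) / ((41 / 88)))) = 1784115 / 364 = 4901.41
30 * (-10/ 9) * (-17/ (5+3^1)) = 425/ 6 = 70.83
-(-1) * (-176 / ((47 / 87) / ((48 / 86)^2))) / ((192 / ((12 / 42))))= -91872 / 608321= -0.15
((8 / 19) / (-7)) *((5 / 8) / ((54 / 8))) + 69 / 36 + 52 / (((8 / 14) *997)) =28675771 / 14320908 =2.00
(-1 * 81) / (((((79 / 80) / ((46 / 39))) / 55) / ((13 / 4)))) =-1366200 / 79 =-17293.67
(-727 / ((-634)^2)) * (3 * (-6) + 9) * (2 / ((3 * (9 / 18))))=2181 / 100489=0.02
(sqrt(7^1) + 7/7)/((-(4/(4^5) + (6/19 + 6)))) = -4864* sqrt(7)/30739-4864/30739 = -0.58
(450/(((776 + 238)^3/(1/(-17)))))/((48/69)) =-575/15754704576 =-0.00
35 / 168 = 5 / 24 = 0.21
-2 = -2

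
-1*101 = -101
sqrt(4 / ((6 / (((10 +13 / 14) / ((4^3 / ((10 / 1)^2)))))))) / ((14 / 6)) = 15 * sqrt(357) / 196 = 1.45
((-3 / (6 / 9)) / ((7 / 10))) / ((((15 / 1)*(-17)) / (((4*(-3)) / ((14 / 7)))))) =-18 / 119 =-0.15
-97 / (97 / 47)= -47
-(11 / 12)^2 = -121 / 144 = -0.84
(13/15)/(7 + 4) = 13/165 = 0.08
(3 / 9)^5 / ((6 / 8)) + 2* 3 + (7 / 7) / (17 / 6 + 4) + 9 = 452873 / 29889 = 15.15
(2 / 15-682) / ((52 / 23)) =-58811 / 195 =-301.59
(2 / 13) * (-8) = -16 / 13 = -1.23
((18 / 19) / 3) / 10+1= 1.03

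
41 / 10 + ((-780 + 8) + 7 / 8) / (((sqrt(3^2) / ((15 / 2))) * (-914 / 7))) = 1379367 / 73120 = 18.86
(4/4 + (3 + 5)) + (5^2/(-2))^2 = 165.25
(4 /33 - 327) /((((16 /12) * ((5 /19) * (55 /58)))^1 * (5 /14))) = -41605459 /15125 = -2750.77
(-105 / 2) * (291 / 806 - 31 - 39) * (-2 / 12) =-609.34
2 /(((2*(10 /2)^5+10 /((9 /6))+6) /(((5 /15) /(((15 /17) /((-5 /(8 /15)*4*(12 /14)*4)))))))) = -510 /32879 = -0.02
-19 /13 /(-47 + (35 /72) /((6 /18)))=456 /14209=0.03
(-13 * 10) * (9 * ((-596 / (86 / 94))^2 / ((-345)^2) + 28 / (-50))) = -17197151348 / 4890605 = -3516.36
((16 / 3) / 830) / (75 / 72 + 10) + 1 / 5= 22059 / 109975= 0.20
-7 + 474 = 467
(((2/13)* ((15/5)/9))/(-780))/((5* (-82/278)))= 139/3118050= 0.00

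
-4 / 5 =-0.80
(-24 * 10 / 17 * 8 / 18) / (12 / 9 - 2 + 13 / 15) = -1600 / 51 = -31.37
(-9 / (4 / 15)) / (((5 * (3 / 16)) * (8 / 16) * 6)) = -12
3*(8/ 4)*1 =6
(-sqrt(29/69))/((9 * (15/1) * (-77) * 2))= sqrt(2001)/1434510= 0.00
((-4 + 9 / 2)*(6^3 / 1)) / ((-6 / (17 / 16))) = -153 / 8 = -19.12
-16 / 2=-8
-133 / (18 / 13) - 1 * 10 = -1909 / 18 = -106.06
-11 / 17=-0.65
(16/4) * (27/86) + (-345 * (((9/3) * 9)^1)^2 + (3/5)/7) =-378513006/1505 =-251503.66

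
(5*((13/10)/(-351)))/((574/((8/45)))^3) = -32/58163026343625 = -0.00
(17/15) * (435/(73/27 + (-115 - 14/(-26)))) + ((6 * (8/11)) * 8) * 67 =1007328783/431497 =2334.50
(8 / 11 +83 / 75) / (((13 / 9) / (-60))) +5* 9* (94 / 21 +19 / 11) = 1015899 / 5005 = 202.98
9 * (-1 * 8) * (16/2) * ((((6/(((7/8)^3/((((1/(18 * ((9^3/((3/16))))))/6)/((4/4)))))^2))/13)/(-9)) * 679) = 794624/3135107039337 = 0.00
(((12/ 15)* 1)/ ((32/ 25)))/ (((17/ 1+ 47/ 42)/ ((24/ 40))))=63/ 3044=0.02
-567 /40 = -14.18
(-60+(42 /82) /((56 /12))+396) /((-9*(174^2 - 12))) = -9187 /7444944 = -0.00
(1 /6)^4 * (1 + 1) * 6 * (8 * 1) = 2 /27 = 0.07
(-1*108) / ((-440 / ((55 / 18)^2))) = 55 / 24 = 2.29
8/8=1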